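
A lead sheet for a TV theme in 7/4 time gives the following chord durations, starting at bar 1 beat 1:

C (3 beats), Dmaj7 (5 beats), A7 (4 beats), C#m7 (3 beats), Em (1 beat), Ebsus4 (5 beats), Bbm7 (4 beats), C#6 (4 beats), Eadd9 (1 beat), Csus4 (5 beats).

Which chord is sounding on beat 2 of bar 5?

Beat 2 of bar 5 is beat (5−1)×7 + 2 = 30 overall.
Running totals: C ends at 3, Dmaj7 ends at 8, A7 ends at 12, C#m7 ends at 15, Em ends at 16, Ebsus4 ends at 21, Bbm7 ends at 25, C#6 ends at 29, Eadd9 ends at 30.
Beat 30 falls within Eadd9.

Eadd9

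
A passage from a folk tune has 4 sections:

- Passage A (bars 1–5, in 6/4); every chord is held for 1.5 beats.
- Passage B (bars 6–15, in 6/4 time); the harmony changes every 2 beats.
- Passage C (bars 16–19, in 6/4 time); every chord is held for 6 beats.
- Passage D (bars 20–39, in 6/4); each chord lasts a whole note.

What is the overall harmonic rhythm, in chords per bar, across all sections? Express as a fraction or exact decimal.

A: 5 bars of 6 beats is 30 beats; at 1.5 beats each that's 20 chords.
B: 10 bars of 6 beats is 60 beats; at 2 beats each that's 30 chords.
C: 4 bars of 6 beats is 24 beats; at 6 beats each that's 4 chords.
D: 20 bars of 6 beats is 120 beats; at 4 beats each that's 30 chords.
Overall: 84 chords over 39 bars → 84/39 = 28/13 chords per bar.

28/13 chords per bar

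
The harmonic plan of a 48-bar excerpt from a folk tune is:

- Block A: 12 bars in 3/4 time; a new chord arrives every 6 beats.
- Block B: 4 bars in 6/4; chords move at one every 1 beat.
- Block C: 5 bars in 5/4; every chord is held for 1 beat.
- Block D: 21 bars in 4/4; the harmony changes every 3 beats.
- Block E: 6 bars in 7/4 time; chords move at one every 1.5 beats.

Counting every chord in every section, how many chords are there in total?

A has 36 beats and chords last 6 each, so 6 chords.
B has 24 beats and chords last 1 each, so 24 chords.
C has 25 beats and chords last 1 each, so 25 chords.
D has 84 beats and chords last 3 each, so 28 chords.
E has 42 beats and chords last 1.5 each, so 28 chords.
Total: 6 + 24 + 25 + 28 + 28 = 111.

111 chords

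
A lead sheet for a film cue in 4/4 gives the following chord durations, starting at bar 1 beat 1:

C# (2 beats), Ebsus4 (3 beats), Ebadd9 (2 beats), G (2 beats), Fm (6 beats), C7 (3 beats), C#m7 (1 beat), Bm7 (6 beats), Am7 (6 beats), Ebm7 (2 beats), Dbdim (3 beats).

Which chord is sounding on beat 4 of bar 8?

Beat 4 of bar 8 is beat (8−1)×4 + 4 = 32 overall.
Running totals: C# ends at 2, Ebsus4 ends at 5, Ebadd9 ends at 7, G ends at 9, Fm ends at 15, C7 ends at 18, C#m7 ends at 19, Bm7 ends at 25, Am7 ends at 31, Ebm7 ends at 33.
Beat 32 falls within Ebm7.

Ebm7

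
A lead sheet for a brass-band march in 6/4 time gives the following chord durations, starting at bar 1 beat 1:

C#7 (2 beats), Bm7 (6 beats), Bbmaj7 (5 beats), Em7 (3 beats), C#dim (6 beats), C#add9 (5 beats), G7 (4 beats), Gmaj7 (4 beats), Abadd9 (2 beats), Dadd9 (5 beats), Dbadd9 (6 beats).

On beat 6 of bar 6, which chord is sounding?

Beat 6 of bar 6 is beat (6−1)×6 + 6 = 36 overall.
Running totals: C#7 ends at 2, Bm7 ends at 8, Bbmaj7 ends at 13, Em7 ends at 16, C#dim ends at 22, C#add9 ends at 27, G7 ends at 31, Gmaj7 ends at 35, Abadd9 ends at 37.
Beat 36 falls within Abadd9.

Abadd9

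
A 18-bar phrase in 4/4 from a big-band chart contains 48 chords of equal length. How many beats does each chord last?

18 bars × 4 beats/bar = 72 beats total.
72 beats ÷ 48 chords = 1.5 beats per chord.
(That is a dotted quarter note.)

1.5 beats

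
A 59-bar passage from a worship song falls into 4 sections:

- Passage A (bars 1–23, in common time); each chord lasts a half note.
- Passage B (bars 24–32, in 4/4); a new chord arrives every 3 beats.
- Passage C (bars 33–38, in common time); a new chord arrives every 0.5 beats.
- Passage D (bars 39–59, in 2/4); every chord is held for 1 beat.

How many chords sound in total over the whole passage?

A has 92 beats and chords last 2 each, so 46 chords.
B has 36 beats and chords last 3 each, so 12 chords.
C has 24 beats and chords last 0.5 each, so 48 chords.
D has 42 beats and chords last 1 each, so 42 chords.
Total: 46 + 12 + 48 + 42 = 148.

148 chords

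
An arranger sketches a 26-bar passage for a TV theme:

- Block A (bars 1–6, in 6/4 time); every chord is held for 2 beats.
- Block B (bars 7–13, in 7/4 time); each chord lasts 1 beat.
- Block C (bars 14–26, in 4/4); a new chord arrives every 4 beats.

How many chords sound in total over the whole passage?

80 chords

A: 6·6 = 36 beats, 36/2 = 18 chords.
B: 7·7 = 49 beats, 49/1 = 49 chords.
C: 13·4 = 52 beats, 52/4 = 13 chords.
Total: 18 + 49 + 13 = 80.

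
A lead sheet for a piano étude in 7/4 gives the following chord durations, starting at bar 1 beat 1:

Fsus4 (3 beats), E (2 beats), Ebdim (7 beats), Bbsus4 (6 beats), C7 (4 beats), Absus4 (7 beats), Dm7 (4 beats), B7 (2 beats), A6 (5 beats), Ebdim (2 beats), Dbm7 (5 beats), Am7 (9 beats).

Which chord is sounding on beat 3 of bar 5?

Beat 3 of bar 5 is beat (5−1)×7 + 3 = 31 overall.
Running totals: Fsus4 ends at 3, E ends at 5, Ebdim ends at 12, Bbsus4 ends at 18, C7 ends at 22, Absus4 ends at 29, Dm7 ends at 33.
Beat 31 falls within Dm7.

Dm7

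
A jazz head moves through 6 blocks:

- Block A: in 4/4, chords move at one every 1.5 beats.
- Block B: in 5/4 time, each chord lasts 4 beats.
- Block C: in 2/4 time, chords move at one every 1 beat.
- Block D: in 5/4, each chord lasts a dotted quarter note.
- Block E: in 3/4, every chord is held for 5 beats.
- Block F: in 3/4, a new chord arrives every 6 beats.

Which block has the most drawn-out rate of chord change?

A: 4/1.5 = 8/3 chords/bar.
B: 5/4 = 1.25 chords/bar.
C: 2/1 = 2 chords/bar.
D: 5/1.5 = 10/3 chords/bar.
E: 3/5 = 0.6 chords/bar.
F: 3/6 = 0.5 chords/bar.
Slowest is F at 0.5 chords/bar.

Block F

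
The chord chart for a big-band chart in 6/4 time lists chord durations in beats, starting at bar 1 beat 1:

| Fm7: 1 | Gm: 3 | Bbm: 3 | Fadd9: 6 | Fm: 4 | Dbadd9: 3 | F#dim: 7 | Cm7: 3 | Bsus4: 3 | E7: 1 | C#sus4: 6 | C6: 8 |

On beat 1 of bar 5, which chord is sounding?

Beat 1 of bar 5 is beat (5−1)×6 + 1 = 25 overall.
Running totals: Fm7 ends at 1, Gm ends at 4, Bbm ends at 7, Fadd9 ends at 13, Fm ends at 17, Dbadd9 ends at 20, F#dim ends at 27.
Beat 25 falls within F#dim.

F#dim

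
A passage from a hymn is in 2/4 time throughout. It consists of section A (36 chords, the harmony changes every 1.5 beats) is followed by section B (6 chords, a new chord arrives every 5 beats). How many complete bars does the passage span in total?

A: 36 × 1.5 = 54 beats = 27 bars.
B: 6 × 5 = 30 beats = 15 bars.
Total: 27 + 15 = 42 bars.

42 bars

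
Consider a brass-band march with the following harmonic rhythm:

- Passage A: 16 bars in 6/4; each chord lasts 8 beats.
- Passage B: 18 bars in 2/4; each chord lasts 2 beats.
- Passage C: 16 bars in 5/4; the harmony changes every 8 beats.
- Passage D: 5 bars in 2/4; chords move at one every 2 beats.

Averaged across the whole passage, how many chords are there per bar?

A: 16 × 6 = 96 beats ÷ 8 = 12 chords.
B: 18 × 2 = 36 beats ÷ 2 = 18 chords.
C: 16 × 5 = 80 beats ÷ 8 = 10 chords.
D: 5 × 2 = 10 beats ÷ 2 = 5 chords.
Overall: 45 chords over 55 bars → 45/55 = 9/11 chords per bar.

9/11 chords per bar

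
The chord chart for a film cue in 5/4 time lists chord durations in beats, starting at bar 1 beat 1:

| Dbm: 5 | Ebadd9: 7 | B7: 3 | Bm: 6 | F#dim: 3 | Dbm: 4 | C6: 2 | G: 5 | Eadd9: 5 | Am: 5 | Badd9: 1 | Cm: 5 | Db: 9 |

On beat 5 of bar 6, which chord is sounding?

C6

Beat 5 of bar 6 is beat (6−1)×5 + 5 = 30 overall.
Running totals: Dbm ends at 5, Ebadd9 ends at 12, B7 ends at 15, Bm ends at 21, F#dim ends at 24, Dbm ends at 28, C6 ends at 30.
Beat 30 falls within C6.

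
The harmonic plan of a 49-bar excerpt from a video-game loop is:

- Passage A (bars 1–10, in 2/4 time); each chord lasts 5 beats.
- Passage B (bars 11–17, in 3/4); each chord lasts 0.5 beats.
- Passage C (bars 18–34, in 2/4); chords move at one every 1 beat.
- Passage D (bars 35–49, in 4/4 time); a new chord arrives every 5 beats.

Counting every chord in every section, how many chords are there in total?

A has 20 beats and chords last 5 each, so 4 chords.
B has 21 beats and chords last 0.5 each, so 42 chords.
C has 34 beats and chords last 1 each, so 34 chords.
D has 60 beats and chords last 5 each, so 12 chords.
Total: 4 + 42 + 34 + 12 = 92.

92 chords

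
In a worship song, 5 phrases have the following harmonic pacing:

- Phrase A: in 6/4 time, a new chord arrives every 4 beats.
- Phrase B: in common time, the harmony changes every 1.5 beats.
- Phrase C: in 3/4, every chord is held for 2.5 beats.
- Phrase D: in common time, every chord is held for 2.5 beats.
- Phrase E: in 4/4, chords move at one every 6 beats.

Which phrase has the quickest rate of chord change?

Phrase B

A: 6 beats/bar ÷ 4 beats/chord = 1.5 chords/bar.
B: 4 beats/bar ÷ 1.5 beats/chord = 8/3 chords/bar.
C: 3 beats/bar ÷ 2.5 beats/chord = 1.2 chords/bar.
D: 4 beats/bar ÷ 2.5 beats/chord = 1.6 chords/bar.
E: 4 beats/bar ÷ 6 beats/chord = 2/3 chords/bar.
Fastest is B at 8/3 chords/bar.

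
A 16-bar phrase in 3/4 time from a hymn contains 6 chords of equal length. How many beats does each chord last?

16 bars × 3 beats/bar = 48 beats total.
48 beats ÷ 6 chords = 8 beats per chord.

8 beats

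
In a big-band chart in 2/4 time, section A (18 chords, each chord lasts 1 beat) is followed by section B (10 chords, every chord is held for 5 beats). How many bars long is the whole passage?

A: 18 × 1 = 18 beats = 9 bars.
B: 10 × 5 = 50 beats = 25 bars.
Total: 9 + 25 = 34 bars.

34 bars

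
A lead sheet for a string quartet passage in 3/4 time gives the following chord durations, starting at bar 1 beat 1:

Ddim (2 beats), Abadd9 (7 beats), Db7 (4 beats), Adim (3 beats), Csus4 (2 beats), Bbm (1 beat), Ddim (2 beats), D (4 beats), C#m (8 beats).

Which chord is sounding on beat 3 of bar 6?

Beat 3 of bar 6 is beat (6−1)×3 + 3 = 18 overall.
Running totals: Ddim ends at 2, Abadd9 ends at 9, Db7 ends at 13, Adim ends at 16, Csus4 ends at 18.
Beat 18 falls within Csus4.

Csus4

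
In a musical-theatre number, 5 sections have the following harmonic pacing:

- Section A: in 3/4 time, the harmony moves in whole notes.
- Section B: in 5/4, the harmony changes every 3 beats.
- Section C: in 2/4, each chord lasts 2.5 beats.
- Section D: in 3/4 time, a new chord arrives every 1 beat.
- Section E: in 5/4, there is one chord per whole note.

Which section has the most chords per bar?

A: 3/4 = 0.75 chords/bar.
B: 5/3 = 5/3 chords/bar.
C: 2/2.5 = 0.8 chords/bar.
D: 3/1 = 3 chords/bar.
E: 5/4 = 1.25 chords/bar.
Fastest is D at 3 chords/bar.

Section D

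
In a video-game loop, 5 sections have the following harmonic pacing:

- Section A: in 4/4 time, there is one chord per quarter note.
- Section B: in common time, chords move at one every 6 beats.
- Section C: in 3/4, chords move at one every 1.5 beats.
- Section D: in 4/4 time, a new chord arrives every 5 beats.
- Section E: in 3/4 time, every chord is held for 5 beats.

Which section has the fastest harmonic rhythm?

Section A

A: 4/1 = 4 chords/bar.
B: 4/6 = 2/3 chords/bar.
C: 3/1.5 = 2 chords/bar.
D: 4/5 = 0.8 chords/bar.
E: 3/5 = 0.6 chords/bar.
Fastest is A at 4 chords/bar.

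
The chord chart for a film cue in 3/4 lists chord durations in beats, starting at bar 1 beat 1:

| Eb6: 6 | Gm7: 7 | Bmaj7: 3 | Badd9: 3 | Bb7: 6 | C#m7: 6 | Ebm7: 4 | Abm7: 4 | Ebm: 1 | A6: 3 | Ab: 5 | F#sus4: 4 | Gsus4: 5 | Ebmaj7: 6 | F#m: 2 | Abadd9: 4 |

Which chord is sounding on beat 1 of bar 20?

Ebmaj7

Beat 1 of bar 20 is beat (20−1)×3 + 1 = 58 overall.
Running totals: Eb6 ends at 6, Gm7 ends at 13, Bmaj7 ends at 16, Badd9 ends at 19, Bb7 ends at 25, C#m7 ends at 31, Ebm7 ends at 35, Abm7 ends at 39, Ebm ends at 40, A6 ends at 43, Ab ends at 48, F#sus4 ends at 52, Gsus4 ends at 57, Ebmaj7 ends at 63.
Beat 58 falls within Ebmaj7.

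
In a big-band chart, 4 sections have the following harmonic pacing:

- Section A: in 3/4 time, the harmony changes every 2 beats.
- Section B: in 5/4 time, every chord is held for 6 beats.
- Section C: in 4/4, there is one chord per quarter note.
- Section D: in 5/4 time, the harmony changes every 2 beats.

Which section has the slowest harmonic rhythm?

A: 3/2 = 1.5 chords/bar.
B: 5/6 = 5/6 chords/bar.
C: 4/1 = 4 chords/bar.
D: 5/2 = 2.5 chords/bar.
Slowest is B at 5/6 chords/bar.

Section B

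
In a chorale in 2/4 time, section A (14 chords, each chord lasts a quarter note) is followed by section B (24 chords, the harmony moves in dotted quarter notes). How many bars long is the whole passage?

A: 14 × 1 = 14 beats = 7 bars.
B: 24 × 1.5 = 36 beats = 18 bars.
Total: 7 + 18 = 25 bars.

25 bars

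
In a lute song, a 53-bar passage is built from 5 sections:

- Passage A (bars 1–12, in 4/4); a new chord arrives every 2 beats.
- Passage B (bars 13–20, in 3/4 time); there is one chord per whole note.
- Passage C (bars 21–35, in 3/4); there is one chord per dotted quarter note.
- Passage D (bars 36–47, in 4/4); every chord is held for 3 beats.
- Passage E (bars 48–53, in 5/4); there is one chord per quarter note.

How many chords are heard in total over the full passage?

106 chords

A has 48 beats and chords last 2 each, so 24 chords.
B has 24 beats and chords last 4 each, so 6 chords.
C has 45 beats and chords last 1.5 each, so 30 chords.
D has 48 beats and chords last 3 each, so 16 chords.
E has 30 beats and chords last 1 each, so 30 chords.
Total: 24 + 6 + 30 + 16 + 30 = 106.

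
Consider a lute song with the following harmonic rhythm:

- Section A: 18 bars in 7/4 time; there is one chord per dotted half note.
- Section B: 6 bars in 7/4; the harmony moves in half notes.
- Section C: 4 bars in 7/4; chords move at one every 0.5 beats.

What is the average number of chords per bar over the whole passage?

4.25 chords per bar

A: 18 bars of 7 beats is 126 beats; at 3 beats each that's 42 chords.
B: 6 bars of 7 beats is 42 beats; at 2 beats each that's 21 chords.
C: 4 bars of 7 beats is 28 beats; at 0.5 beats each that's 56 chords.
Overall: 119 chords over 28 bars → 119/28 = 4.25 chords per bar.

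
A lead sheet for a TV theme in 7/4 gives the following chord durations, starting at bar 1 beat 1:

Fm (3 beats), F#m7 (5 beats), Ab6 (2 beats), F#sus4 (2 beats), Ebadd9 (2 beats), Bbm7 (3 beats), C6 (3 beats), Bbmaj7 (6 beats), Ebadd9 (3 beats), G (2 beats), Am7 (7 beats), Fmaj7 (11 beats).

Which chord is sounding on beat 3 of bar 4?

Beat 3 of bar 4 is beat (4−1)×7 + 3 = 24 overall.
Running totals: Fm ends at 3, F#m7 ends at 8, Ab6 ends at 10, F#sus4 ends at 12, Ebadd9 ends at 14, Bbm7 ends at 17, C6 ends at 20, Bbmaj7 ends at 26.
Beat 24 falls within Bbmaj7.

Bbmaj7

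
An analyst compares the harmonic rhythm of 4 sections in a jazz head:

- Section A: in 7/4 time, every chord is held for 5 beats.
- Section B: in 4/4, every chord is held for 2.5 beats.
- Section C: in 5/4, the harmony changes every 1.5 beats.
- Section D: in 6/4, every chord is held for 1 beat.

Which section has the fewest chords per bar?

Section A

A: 7 beats/bar ÷ 5 beats/chord = 1.4 chords/bar.
B: 4 beats/bar ÷ 2.5 beats/chord = 1.6 chords/bar.
C: 5 beats/bar ÷ 1.5 beats/chord = 10/3 chords/bar.
D: 6 beats/bar ÷ 1 beat/chord = 6 chords/bar.
Slowest is A at 1.4 chords/bar.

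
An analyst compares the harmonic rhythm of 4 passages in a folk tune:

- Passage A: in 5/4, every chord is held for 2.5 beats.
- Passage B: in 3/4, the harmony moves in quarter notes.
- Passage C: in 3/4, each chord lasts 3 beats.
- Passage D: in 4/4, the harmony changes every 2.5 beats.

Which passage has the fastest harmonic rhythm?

Passage B

A: each chord is 2.5 beats in 5/4, so 2 per bar.
B: each chord is 1 beat in 3/4, so 3 per bar.
C: each chord is 3 beats in 3/4, so 1 per bar.
D: each chord is 2.5 beats in 4/4, so 1.6 per bar.
Fastest is B at 3 chords/bar.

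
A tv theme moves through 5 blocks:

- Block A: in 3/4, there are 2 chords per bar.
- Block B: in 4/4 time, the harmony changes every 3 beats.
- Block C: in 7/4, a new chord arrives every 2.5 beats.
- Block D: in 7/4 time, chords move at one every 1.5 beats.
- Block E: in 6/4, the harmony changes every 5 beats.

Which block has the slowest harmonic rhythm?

Block E

A: each chord is 1.5 beats in 3/4, so 2 per bar.
B: each chord is 3 beats in 4/4, so 4/3 per bar.
C: each chord is 2.5 beats in 7/4, so 2.8 per bar.
D: each chord is 1.5 beats in 7/4, so 14/3 per bar.
E: each chord is 5 beats in 6/4, so 1.2 per bar.
Slowest is E at 1.2 chords/bar.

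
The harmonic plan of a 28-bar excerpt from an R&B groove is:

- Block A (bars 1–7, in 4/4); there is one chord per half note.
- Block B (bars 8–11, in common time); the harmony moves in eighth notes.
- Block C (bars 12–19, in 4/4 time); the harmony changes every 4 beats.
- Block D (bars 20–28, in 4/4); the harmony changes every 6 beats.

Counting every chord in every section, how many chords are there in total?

60 chords

A has 28 beats and chords last 2 each, so 14 chords.
B has 16 beats and chords last 0.5 each, so 32 chords.
C has 32 beats and chords last 4 each, so 8 chords.
D has 36 beats and chords last 6 each, so 6 chords.
Total: 14 + 32 + 8 + 6 = 60.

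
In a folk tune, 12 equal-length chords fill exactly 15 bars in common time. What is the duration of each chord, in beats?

15 bars × 4 beats/bar = 60 beats total.
60 beats ÷ 12 chords = 5 beats per chord.

5 beats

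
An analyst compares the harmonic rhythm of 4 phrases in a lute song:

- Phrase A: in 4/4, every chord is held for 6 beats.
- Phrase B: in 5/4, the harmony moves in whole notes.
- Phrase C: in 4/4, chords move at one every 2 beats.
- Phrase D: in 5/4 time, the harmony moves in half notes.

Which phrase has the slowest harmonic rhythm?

Phrase A

A: 4 beats/bar ÷ 6 beats/chord = 2/3 chords/bar.
B: 5 beats/bar ÷ 4 beats/chord = 1.25 chords/bar.
C: 4 beats/bar ÷ 2 beats/chord = 2 chords/bar.
D: 5 beats/bar ÷ 2 beats/chord = 2.5 chords/bar.
Slowest is A at 2/3 chords/bar.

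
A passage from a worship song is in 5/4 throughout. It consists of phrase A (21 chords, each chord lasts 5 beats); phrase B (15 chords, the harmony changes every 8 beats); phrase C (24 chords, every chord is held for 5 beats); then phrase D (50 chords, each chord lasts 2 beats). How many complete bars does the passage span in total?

A: 21 × 5 = 105 beats = 21 bars.
B: 15 × 8 = 120 beats = 24 bars.
C: 24 × 5 = 120 beats = 24 bars.
D: 50 × 2 = 100 beats = 20 bars.
Total: 21 + 24 + 24 + 20 = 89 bars.

89 bars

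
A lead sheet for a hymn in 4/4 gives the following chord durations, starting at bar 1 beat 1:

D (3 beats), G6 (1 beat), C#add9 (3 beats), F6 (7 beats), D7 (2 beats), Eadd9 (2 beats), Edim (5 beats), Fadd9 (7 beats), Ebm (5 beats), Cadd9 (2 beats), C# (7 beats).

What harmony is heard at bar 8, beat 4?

Ebm

Beat 4 of bar 8 is beat (8−1)×4 + 4 = 32 overall.
Running totals: D ends at 3, G6 ends at 4, C#add9 ends at 7, F6 ends at 14, D7 ends at 16, Eadd9 ends at 18, Edim ends at 23, Fadd9 ends at 30, Ebm ends at 35.
Beat 32 falls within Ebm.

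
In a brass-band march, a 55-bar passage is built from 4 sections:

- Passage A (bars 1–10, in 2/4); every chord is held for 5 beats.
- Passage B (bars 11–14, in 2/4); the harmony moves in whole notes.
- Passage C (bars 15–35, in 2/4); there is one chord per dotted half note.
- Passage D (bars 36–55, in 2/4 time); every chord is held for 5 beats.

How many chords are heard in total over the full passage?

A: 10·2 = 20 beats, 20/5 = 4 chords.
B: 4·2 = 8 beats, 8/4 = 2 chords.
C: 21·2 = 42 beats, 42/3 = 14 chords.
D: 20·2 = 40 beats, 40/5 = 8 chords.
Total: 4 + 2 + 14 + 8 = 28.

28 chords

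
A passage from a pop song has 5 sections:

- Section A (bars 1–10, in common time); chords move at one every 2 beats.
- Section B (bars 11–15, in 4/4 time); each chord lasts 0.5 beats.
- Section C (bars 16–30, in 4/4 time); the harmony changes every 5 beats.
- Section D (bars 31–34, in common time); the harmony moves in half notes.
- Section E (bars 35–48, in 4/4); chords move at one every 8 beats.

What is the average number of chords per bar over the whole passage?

A: 10 × 4 = 40 beats ÷ 2 = 20 chords.
B: 5 × 4 = 20 beats ÷ 0.5 = 40 chords.
C: 15 × 4 = 60 beats ÷ 5 = 12 chords.
D: 4 × 4 = 16 beats ÷ 2 = 8 chords.
E: 14 × 4 = 56 beats ÷ 8 = 7 chords.
Overall: 87 chords over 48 bars → 87/48 = 29/16 chords per bar.

29/16 chords per bar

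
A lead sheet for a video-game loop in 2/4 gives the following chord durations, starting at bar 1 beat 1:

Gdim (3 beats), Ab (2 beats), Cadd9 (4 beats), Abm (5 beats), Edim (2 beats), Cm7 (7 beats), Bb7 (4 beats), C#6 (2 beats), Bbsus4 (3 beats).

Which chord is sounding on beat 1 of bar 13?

Beat 1 of bar 13 is beat (13−1)×2 + 1 = 25 overall.
Running totals: Gdim ends at 3, Ab ends at 5, Cadd9 ends at 9, Abm ends at 14, Edim ends at 16, Cm7 ends at 23, Bb7 ends at 27.
Beat 25 falls within Bb7.

Bb7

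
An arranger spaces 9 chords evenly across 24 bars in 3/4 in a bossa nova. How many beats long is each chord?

24 bars × 3 beats/bar = 72 beats total.
72 beats ÷ 9 chords = 8 beats per chord.

8 beats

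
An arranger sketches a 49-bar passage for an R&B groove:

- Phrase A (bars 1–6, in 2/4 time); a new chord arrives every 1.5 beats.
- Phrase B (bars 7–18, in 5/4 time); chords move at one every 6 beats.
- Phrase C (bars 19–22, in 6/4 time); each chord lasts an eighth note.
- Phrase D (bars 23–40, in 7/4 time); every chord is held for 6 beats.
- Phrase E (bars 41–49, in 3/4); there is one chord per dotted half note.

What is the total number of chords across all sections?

96 chords

A: 6·2 = 12 beats, 12/1.5 = 8 chords.
B: 12·5 = 60 beats, 60/6 = 10 chords.
C: 4·6 = 24 beats, 24/0.5 = 48 chords.
D: 18·7 = 126 beats, 126/6 = 21 chords.
E: 9·3 = 27 beats, 27/3 = 9 chords.
Total: 8 + 10 + 48 + 21 + 9 = 96.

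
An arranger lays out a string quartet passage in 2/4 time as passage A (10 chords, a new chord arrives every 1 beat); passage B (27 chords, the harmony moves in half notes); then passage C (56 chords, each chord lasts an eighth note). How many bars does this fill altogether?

A: 10 × 1 = 10 beats = 5 bars.
B: 27 × 2 = 54 beats = 27 bars.
C: 56 × 0.5 = 28 beats = 14 bars.
Total: 5 + 27 + 14 = 46 bars.

46 bars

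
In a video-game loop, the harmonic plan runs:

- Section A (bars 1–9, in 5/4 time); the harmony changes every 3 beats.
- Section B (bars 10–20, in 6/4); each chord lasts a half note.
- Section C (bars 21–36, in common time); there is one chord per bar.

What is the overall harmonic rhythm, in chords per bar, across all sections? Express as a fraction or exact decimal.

16/9 chords per bar

A: 9 bars of 5 beats is 45 beats; at 3 beats each that's 15 chords.
B: 11 bars of 6 beats is 66 beats; at 2 beats each that's 33 chords.
C: 16 bars of 4 beats is 64 beats; at 4 beats each that's 16 chords.
Overall: 64 chords over 36 bars → 64/36 = 16/9 chords per bar.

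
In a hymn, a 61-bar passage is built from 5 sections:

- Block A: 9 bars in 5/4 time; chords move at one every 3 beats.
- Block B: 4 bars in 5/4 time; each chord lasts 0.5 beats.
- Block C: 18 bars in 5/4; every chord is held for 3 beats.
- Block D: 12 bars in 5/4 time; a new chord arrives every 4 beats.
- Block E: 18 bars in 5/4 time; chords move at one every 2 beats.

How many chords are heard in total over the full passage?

A: 9 bars × 5 beats = 45 beats; 3 beats/chord → 15 chords.
B: 4 bars × 5 beats = 20 beats; 0.5 beats/chord → 40 chords.
C: 18 bars × 5 beats = 90 beats; 3 beats/chord → 30 chords.
D: 12 bars × 5 beats = 60 beats; 4 beats/chord → 15 chords.
E: 18 bars × 5 beats = 90 beats; 2 beats/chord → 45 chords.
Total: 15 + 40 + 30 + 15 + 45 = 145.

145 chords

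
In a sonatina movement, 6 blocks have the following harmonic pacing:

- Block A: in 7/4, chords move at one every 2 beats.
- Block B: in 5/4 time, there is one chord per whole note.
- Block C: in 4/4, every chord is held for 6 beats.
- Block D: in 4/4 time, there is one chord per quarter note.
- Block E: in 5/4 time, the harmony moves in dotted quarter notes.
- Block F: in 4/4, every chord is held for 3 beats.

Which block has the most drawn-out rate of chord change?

Block C

A: 7/2 = 3.5 chords/bar.
B: 5/4 = 1.25 chords/bar.
C: 4/6 = 2/3 chords/bar.
D: 4/1 = 4 chords/bar.
E: 5/1.5 = 10/3 chords/bar.
F: 4/3 = 4/3 chords/bar.
Slowest is C at 2/3 chords/bar.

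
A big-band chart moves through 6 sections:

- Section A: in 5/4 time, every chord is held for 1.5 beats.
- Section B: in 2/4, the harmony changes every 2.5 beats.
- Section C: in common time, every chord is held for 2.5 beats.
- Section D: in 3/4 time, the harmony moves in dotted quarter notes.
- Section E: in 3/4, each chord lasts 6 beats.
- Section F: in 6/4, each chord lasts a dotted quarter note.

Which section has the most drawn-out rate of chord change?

Section E

A: each chord is 1.5 beats in 5/4, so 10/3 per bar.
B: each chord is 2.5 beats in 2/4, so 0.8 per bar.
C: each chord is 2.5 beats in 4/4, so 1.6 per bar.
D: each chord is 1.5 beats in 3/4, so 2 per bar.
E: each chord is 6 beats in 3/4, so 0.5 per bar.
F: each chord is 1.5 beats in 6/4, so 4 per bar.
Slowest is E at 0.5 chords/bar.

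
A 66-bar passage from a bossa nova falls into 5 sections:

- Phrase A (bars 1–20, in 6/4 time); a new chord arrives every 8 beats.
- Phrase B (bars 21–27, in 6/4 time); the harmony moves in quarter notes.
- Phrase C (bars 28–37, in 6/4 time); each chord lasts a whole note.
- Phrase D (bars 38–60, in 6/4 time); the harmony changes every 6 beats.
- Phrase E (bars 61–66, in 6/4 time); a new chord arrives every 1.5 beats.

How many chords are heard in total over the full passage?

119 chords

A: 20 bars × 6 beats = 120 beats; 8 beats/chord → 15 chords.
B: 7 bars × 6 beats = 42 beats; 1 beat/chord → 42 chords.
C: 10 bars × 6 beats = 60 beats; 4 beats/chord → 15 chords.
D: 23 bars × 6 beats = 138 beats; 6 beats/chord → 23 chords.
E: 6 bars × 6 beats = 36 beats; 1.5 beats/chord → 24 chords.
Total: 15 + 42 + 15 + 23 + 24 = 119.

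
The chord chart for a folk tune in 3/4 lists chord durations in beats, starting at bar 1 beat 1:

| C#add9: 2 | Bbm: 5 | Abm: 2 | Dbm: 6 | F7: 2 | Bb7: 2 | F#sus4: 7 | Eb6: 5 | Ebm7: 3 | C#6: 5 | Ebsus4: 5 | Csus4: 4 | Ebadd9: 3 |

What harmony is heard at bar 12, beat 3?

C#6

Beat 3 of bar 12 is beat (12−1)×3 + 3 = 36 overall.
Running totals: C#add9 ends at 2, Bbm ends at 7, Abm ends at 9, Dbm ends at 15, F7 ends at 17, Bb7 ends at 19, F#sus4 ends at 26, Eb6 ends at 31, Ebm7 ends at 34, C#6 ends at 39.
Beat 36 falls within C#6.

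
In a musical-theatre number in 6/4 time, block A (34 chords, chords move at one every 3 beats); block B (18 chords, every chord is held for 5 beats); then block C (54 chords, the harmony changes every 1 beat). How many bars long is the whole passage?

A: 34 × 3 = 102 beats = 17 bars.
B: 18 × 5 = 90 beats = 15 bars.
C: 54 × 1 = 54 beats = 9 bars.
Total: 17 + 15 + 9 = 41 bars.

41 bars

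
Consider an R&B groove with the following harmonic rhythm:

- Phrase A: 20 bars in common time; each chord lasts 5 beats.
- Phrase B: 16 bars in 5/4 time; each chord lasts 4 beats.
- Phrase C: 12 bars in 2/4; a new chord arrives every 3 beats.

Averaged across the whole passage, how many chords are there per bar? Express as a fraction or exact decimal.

A: 20 bars of 4 beats is 80 beats; at 5 beats each that's 16 chords.
B: 16 bars of 5 beats is 80 beats; at 4 beats each that's 20 chords.
C: 12 bars of 2 beats is 24 beats; at 3 beats each that's 8 chords.
Overall: 44 chords over 48 bars → 44/48 = 11/12 chords per bar.

11/12 chords per bar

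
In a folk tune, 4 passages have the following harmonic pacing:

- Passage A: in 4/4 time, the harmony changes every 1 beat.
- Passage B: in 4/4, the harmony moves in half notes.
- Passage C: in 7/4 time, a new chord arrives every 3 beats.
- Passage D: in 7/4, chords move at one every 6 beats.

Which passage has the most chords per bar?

Passage A

A: 4 beats/bar ÷ 1 beat/chord = 4 chords/bar.
B: 4 beats/bar ÷ 2 beats/chord = 2 chords/bar.
C: 7 beats/bar ÷ 3 beats/chord = 7/3 chords/bar.
D: 7 beats/bar ÷ 6 beats/chord = 7/6 chords/bar.
Fastest is A at 4 chords/bar.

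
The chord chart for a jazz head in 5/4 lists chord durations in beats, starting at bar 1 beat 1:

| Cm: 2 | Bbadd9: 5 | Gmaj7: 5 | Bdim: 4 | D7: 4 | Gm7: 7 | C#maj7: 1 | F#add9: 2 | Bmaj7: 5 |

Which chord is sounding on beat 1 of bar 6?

Beat 1 of bar 6 is beat (6−1)×5 + 1 = 26 overall.
Running totals: Cm ends at 2, Bbadd9 ends at 7, Gmaj7 ends at 12, Bdim ends at 16, D7 ends at 20, Gm7 ends at 27.
Beat 26 falls within Gm7.

Gm7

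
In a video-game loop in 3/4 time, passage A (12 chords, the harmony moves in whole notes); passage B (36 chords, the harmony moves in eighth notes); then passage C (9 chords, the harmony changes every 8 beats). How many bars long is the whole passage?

46 bars

A: 12 × 4 = 48 beats = 16 bars.
B: 36 × 0.5 = 18 beats = 6 bars.
C: 9 × 8 = 72 beats = 24 bars.
Total: 16 + 6 + 24 = 46 bars.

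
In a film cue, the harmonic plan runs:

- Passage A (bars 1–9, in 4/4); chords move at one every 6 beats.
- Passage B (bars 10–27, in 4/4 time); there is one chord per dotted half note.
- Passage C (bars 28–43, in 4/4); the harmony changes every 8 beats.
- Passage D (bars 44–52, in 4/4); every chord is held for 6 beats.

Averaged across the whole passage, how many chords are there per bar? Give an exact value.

A: 9 × 4 = 36 beats ÷ 6 = 6 chords.
B: 18 × 4 = 72 beats ÷ 3 = 24 chords.
C: 16 × 4 = 64 beats ÷ 8 = 8 chords.
D: 9 × 4 = 36 beats ÷ 6 = 6 chords.
Overall: 44 chords over 52 bars → 44/52 = 11/13 chords per bar.

11/13 chords per bar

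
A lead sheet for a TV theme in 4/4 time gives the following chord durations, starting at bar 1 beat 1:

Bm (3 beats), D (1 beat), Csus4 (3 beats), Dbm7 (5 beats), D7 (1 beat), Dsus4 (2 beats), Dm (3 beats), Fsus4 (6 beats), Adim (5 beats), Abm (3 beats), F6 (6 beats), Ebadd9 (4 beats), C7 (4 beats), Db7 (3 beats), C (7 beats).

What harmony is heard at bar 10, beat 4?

Beat 4 of bar 10 is beat (10−1)×4 + 4 = 40 overall.
Running totals: Bm ends at 3, D ends at 4, Csus4 ends at 7, Dbm7 ends at 12, D7 ends at 13, Dsus4 ends at 15, Dm ends at 18, Fsus4 ends at 24, Adim ends at 29, Abm ends at 32, F6 ends at 38, Ebadd9 ends at 42.
Beat 40 falls within Ebadd9.

Ebadd9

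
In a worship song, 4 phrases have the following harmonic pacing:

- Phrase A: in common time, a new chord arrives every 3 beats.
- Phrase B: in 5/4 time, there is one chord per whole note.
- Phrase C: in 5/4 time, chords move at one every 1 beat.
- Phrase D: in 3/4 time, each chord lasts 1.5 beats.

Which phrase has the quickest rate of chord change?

A: each chord is 3 beats in 4/4, so 4/3 per bar.
B: each chord is 4 beats in 5/4, so 1.25 per bar.
C: each chord is 1 beat in 5/4, so 5 per bar.
D: each chord is 1.5 beats in 3/4, so 2 per bar.
Fastest is C at 5 chords/bar.

Phrase C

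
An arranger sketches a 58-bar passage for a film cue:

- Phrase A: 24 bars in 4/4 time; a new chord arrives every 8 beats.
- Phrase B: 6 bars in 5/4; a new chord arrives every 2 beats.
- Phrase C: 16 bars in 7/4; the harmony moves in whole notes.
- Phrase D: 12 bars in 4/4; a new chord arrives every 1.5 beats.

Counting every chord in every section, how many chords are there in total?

A has 96 beats and chords last 8 each, so 12 chords.
B has 30 beats and chords last 2 each, so 15 chords.
C has 112 beats and chords last 4 each, so 28 chords.
D has 48 beats and chords last 1.5 each, so 32 chords.
Total: 12 + 15 + 28 + 32 = 87.

87 chords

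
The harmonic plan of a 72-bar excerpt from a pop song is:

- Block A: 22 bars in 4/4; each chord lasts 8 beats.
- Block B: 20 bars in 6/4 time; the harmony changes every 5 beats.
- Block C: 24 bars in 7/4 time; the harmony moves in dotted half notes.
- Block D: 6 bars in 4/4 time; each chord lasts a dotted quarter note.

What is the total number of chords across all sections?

107 chords

A: 22 bars × 4 beats = 88 beats; 8 beats/chord → 11 chords.
B: 20 bars × 6 beats = 120 beats; 5 beats/chord → 24 chords.
C: 24 bars × 7 beats = 168 beats; 3 beats/chord → 56 chords.
D: 6 bars × 4 beats = 24 beats; 1.5 beats/chord → 16 chords.
Total: 11 + 24 + 56 + 16 = 107.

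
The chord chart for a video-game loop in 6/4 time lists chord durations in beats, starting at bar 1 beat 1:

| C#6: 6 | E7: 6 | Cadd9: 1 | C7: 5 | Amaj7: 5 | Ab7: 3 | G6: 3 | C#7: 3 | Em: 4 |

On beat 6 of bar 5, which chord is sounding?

Beat 6 of bar 5 is beat (5−1)×6 + 6 = 30 overall.
Running totals: C#6 ends at 6, E7 ends at 12, Cadd9 ends at 13, C7 ends at 18, Amaj7 ends at 23, Ab7 ends at 26, G6 ends at 29, C#7 ends at 32.
Beat 30 falls within C#7.

C#7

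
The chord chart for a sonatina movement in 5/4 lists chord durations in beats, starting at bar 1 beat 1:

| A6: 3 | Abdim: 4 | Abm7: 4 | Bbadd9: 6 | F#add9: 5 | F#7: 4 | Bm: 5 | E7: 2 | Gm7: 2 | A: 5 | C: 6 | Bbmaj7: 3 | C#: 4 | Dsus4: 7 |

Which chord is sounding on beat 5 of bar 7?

Gm7

Beat 5 of bar 7 is beat (7−1)×5 + 5 = 35 overall.
Running totals: A6 ends at 3, Abdim ends at 7, Abm7 ends at 11, Bbadd9 ends at 17, F#add9 ends at 22, F#7 ends at 26, Bm ends at 31, E7 ends at 33, Gm7 ends at 35.
Beat 35 falls within Gm7.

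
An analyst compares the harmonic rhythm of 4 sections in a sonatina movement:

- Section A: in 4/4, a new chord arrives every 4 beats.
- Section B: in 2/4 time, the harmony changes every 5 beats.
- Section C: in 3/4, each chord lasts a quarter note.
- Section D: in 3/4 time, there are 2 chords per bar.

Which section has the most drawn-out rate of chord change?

Section B

A: each chord is 4 beats in 4/4, so 1 per bar.
B: each chord is 5 beats in 2/4, so 0.4 per bar.
C: each chord is 1 beat in 3/4, so 3 per bar.
D: each chord is 1.5 beats in 3/4, so 2 per bar.
Slowest is B at 0.4 chords/bar.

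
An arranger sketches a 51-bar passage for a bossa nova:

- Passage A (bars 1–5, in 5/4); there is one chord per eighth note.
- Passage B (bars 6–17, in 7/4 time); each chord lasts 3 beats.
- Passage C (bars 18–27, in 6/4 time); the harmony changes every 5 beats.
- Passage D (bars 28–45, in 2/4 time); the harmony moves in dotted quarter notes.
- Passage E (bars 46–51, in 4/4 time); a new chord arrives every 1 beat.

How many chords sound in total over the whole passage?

A: 5·5 = 25 beats, 25/0.5 = 50 chords.
B: 12·7 = 84 beats, 84/3 = 28 chords.
C: 10·6 = 60 beats, 60/5 = 12 chords.
D: 18·2 = 36 beats, 36/1.5 = 24 chords.
E: 6·4 = 24 beats, 24/1 = 24 chords.
Total: 50 + 28 + 12 + 24 + 24 = 138.

138 chords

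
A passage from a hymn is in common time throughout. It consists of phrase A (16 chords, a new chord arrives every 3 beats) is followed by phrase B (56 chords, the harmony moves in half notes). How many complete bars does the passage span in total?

A: 16 × 3 = 48 beats = 12 bars.
B: 56 × 2 = 112 beats = 28 bars.
Total: 12 + 28 = 40 bars.

40 bars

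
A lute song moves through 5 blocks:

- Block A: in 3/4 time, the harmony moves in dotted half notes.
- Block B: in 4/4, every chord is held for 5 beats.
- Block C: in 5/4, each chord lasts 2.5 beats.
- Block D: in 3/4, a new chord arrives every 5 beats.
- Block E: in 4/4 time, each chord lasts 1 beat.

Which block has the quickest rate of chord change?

Block E

A: 3/3 = 1 chord/bar.
B: 4/5 = 0.8 chords/bar.
C: 5/2.5 = 2 chords/bar.
D: 3/5 = 0.6 chords/bar.
E: 4/1 = 4 chords/bar.
Fastest is E at 4 chords/bar.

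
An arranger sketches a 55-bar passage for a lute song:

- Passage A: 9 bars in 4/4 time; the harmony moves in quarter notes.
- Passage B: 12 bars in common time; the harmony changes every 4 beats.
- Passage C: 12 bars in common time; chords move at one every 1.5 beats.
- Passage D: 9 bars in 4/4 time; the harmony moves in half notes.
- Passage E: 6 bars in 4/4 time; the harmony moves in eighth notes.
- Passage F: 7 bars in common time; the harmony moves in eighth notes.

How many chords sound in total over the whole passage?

A: 9·4 = 36 beats, 36/1 = 36 chords.
B: 12·4 = 48 beats, 48/4 = 12 chords.
C: 12·4 = 48 beats, 48/1.5 = 32 chords.
D: 9·4 = 36 beats, 36/2 = 18 chords.
E: 6·4 = 24 beats, 24/0.5 = 48 chords.
F: 7·4 = 28 beats, 28/0.5 = 56 chords.
Total: 36 + 12 + 32 + 18 + 48 + 56 = 202.

202 chords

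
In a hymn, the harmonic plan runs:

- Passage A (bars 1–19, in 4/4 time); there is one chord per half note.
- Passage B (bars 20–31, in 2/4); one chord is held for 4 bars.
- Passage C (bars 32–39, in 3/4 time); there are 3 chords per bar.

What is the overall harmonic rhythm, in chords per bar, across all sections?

A: 19 bars of 4 beats is 76 beats; at 2 beats each that's 38 chords.
B: 12 bars of 2 beats is 24 beats; at 8 beats each that's 3 chords.
C: 8 bars of 3 beats is 24 beats; at 1 beat each that's 24 chords.
Overall: 65 chords over 39 bars → 65/39 = 5/3 chords per bar.

5/3 chords per bar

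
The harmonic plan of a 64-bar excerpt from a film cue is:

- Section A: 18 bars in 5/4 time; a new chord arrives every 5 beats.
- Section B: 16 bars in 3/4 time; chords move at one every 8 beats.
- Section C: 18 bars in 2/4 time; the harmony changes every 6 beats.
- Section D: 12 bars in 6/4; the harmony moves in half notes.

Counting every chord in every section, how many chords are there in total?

A has 90 beats and chords last 5 each, so 18 chords.
B has 48 beats and chords last 8 each, so 6 chords.
C has 36 beats and chords last 6 each, so 6 chords.
D has 72 beats and chords last 2 each, so 36 chords.
Total: 18 + 6 + 6 + 36 = 66.

66 chords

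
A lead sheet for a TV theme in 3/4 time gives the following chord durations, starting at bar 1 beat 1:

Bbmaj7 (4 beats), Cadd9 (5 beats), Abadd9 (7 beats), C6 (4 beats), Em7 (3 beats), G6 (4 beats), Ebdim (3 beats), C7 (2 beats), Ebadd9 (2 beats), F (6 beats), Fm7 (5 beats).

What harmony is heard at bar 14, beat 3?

Fm7

Beat 3 of bar 14 is beat (14−1)×3 + 3 = 42 overall.
Running totals: Bbmaj7 ends at 4, Cadd9 ends at 9, Abadd9 ends at 16, C6 ends at 20, Em7 ends at 23, G6 ends at 27, Ebdim ends at 30, C7 ends at 32, Ebadd9 ends at 34, F ends at 40, Fm7 ends at 45.
Beat 42 falls within Fm7.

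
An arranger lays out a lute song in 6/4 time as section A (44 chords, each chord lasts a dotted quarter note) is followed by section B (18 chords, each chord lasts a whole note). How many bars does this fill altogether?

23 bars

A: 44 × 1.5 = 66 beats = 11 bars.
B: 18 × 4 = 72 beats = 12 bars.
Total: 11 + 12 = 23 bars.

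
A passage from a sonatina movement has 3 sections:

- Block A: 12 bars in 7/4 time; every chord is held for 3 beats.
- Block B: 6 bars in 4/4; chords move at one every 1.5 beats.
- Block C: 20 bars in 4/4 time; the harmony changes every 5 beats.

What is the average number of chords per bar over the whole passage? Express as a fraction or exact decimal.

30/19 chords per bar

A: 12 bars of 7 beats is 84 beats; at 3 beats each that's 28 chords.
B: 6 bars of 4 beats is 24 beats; at 1.5 beats each that's 16 chords.
C: 20 bars of 4 beats is 80 beats; at 5 beats each that's 16 chords.
Overall: 60 chords over 38 bars → 60/38 = 30/19 chords per bar.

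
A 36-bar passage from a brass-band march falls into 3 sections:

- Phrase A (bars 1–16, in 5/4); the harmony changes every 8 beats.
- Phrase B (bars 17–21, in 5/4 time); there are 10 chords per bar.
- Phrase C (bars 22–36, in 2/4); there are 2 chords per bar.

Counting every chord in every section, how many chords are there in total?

90 chords

A: 16 bars × 5 beats = 80 beats; 8 beats/chord → 10 chords.
B: 5 bars × 5 beats = 25 beats; 0.5 beats/chord → 50 chords.
C: 15 bars × 2 beats = 30 beats; 1 beat/chord → 30 chords.
Total: 10 + 50 + 30 = 90.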